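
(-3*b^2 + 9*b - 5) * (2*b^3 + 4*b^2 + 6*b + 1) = -6*b^5 + 6*b^4 + 8*b^3 + 31*b^2 - 21*b - 5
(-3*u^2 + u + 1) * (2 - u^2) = 3*u^4 - u^3 - 7*u^2 + 2*u + 2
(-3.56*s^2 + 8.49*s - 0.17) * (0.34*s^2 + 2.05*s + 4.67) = -1.2104*s^4 - 4.4114*s^3 + 0.721499999999999*s^2 + 39.2998*s - 0.7939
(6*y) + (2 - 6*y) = 2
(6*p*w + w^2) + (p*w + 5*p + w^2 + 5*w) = 7*p*w + 5*p + 2*w^2 + 5*w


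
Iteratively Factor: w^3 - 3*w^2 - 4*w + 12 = (w - 2)*(w^2 - w - 6) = (w - 2)*(w + 2)*(w - 3)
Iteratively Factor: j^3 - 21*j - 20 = (j + 1)*(j^2 - j - 20) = (j + 1)*(j + 4)*(j - 5)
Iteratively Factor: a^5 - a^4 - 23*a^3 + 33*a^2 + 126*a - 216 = (a - 2)*(a^4 + a^3 - 21*a^2 - 9*a + 108) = (a - 3)*(a - 2)*(a^3 + 4*a^2 - 9*a - 36) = (a - 3)*(a - 2)*(a + 4)*(a^2 - 9) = (a - 3)*(a - 2)*(a + 3)*(a + 4)*(a - 3)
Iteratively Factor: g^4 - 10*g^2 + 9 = (g + 1)*(g^3 - g^2 - 9*g + 9) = (g + 1)*(g + 3)*(g^2 - 4*g + 3) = (g - 1)*(g + 1)*(g + 3)*(g - 3)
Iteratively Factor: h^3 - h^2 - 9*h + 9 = (h - 3)*(h^2 + 2*h - 3) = (h - 3)*(h + 3)*(h - 1)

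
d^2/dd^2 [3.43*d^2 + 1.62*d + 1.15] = 6.86000000000000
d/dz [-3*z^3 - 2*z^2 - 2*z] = -9*z^2 - 4*z - 2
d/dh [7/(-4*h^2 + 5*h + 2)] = 7*(8*h - 5)/(-4*h^2 + 5*h + 2)^2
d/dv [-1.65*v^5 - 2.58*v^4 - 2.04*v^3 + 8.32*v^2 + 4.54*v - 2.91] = -8.25*v^4 - 10.32*v^3 - 6.12*v^2 + 16.64*v + 4.54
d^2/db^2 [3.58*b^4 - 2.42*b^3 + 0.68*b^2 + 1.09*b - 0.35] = 42.96*b^2 - 14.52*b + 1.36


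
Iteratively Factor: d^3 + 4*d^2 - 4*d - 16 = (d - 2)*(d^2 + 6*d + 8) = (d - 2)*(d + 4)*(d + 2)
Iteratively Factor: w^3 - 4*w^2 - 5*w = (w - 5)*(w^2 + w) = (w - 5)*(w + 1)*(w)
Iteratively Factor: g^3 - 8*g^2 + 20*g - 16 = (g - 2)*(g^2 - 6*g + 8) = (g - 4)*(g - 2)*(g - 2)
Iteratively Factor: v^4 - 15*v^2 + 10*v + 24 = (v - 3)*(v^3 + 3*v^2 - 6*v - 8) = (v - 3)*(v + 1)*(v^2 + 2*v - 8) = (v - 3)*(v - 2)*(v + 1)*(v + 4)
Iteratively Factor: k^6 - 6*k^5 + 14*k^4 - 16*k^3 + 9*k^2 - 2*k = (k - 1)*(k^5 - 5*k^4 + 9*k^3 - 7*k^2 + 2*k) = (k - 1)^2*(k^4 - 4*k^3 + 5*k^2 - 2*k) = (k - 1)^3*(k^3 - 3*k^2 + 2*k) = (k - 1)^4*(k^2 - 2*k) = (k - 2)*(k - 1)^4*(k)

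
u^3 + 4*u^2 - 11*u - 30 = (u - 3)*(u + 2)*(u + 5)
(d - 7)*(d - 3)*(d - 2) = d^3 - 12*d^2 + 41*d - 42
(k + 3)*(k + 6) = k^2 + 9*k + 18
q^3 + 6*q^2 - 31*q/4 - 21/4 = (q - 3/2)*(q + 1/2)*(q + 7)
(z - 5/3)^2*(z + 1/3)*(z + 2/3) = z^4 - 7*z^3/3 - z^2/3 + 55*z/27 + 50/81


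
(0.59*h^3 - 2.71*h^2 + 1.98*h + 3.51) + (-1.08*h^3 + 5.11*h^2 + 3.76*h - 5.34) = -0.49*h^3 + 2.4*h^2 + 5.74*h - 1.83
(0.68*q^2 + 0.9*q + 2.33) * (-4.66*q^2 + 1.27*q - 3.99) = -3.1688*q^4 - 3.3304*q^3 - 12.428*q^2 - 0.6319*q - 9.2967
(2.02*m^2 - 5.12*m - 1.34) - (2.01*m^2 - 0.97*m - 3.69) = 0.0100000000000002*m^2 - 4.15*m + 2.35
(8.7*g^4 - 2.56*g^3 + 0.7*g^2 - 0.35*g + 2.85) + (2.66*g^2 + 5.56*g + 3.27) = 8.7*g^4 - 2.56*g^3 + 3.36*g^2 + 5.21*g + 6.12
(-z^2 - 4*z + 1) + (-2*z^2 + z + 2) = -3*z^2 - 3*z + 3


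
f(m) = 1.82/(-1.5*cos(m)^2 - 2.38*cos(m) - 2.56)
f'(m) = 1.82*(-3.0*sin(m)*cos(m) - 2.38*sin(m))/(-1.5*cos(m)^2 - 2.38*cos(m) - 2.56)^2 = -(5.46*cos(m) + 4.3316)*sin(m)/(1.5*cos(m)^2 + 2.38*cos(m) + 2.56)^2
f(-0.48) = -0.31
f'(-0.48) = 0.12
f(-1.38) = -0.59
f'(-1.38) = 0.56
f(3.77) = -1.13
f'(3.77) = -0.02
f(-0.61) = -0.33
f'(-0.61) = 0.17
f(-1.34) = -0.57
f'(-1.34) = 0.54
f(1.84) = -0.90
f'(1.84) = -0.67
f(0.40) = -0.30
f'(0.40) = -0.10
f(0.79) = -0.37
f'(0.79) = -0.23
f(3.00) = -1.09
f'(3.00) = 0.05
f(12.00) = -0.32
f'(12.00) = 0.15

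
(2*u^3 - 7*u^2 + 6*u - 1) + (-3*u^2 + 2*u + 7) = 2*u^3 - 10*u^2 + 8*u + 6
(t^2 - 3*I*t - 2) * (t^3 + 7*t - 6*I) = t^5 - 3*I*t^4 + 5*t^3 - 27*I*t^2 - 32*t + 12*I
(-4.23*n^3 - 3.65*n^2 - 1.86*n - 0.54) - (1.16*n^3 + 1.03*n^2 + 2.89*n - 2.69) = -5.39*n^3 - 4.68*n^2 - 4.75*n + 2.15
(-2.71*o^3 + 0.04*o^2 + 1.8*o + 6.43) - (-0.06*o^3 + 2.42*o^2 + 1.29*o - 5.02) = -2.65*o^3 - 2.38*o^2 + 0.51*o + 11.45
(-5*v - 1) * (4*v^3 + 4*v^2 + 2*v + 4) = -20*v^4 - 24*v^3 - 14*v^2 - 22*v - 4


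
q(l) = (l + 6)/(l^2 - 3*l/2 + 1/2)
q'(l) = (3/2 - 2*l)*(l + 6)/(l^2 - 3*l/2 + 1/2)^2 + 1/(l^2 - 3*l/2 + 1/2)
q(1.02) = 675.00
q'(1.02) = -34951.92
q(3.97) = 0.97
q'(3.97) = -0.51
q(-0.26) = 5.99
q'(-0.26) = 13.69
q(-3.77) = 0.11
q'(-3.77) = 0.10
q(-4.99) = 0.03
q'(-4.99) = 0.04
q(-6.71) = -0.01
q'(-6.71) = 0.01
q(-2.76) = 0.26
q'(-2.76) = 0.23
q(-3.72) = 0.11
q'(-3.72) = 0.10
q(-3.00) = 0.21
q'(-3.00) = 0.19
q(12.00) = 0.14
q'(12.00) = -0.02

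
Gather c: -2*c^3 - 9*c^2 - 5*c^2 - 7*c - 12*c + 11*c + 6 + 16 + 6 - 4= -2*c^3 - 14*c^2 - 8*c + 24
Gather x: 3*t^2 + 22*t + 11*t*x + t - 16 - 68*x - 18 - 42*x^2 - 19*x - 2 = 3*t^2 + 23*t - 42*x^2 + x*(11*t - 87) - 36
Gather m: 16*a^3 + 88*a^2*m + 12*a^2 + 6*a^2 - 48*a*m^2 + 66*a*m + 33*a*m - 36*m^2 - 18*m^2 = 16*a^3 + 18*a^2 + m^2*(-48*a - 54) + m*(88*a^2 + 99*a)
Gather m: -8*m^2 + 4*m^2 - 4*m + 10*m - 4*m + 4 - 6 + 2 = -4*m^2 + 2*m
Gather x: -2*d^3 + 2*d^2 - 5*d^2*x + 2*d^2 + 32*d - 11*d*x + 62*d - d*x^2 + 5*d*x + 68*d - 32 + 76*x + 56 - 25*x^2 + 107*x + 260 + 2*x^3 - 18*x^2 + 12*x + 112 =-2*d^3 + 4*d^2 + 162*d + 2*x^3 + x^2*(-d - 43) + x*(-5*d^2 - 6*d + 195) + 396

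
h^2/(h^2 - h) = h/(h - 1)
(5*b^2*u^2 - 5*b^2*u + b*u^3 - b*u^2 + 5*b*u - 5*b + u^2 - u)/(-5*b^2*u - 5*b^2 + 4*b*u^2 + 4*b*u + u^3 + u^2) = (b*u^2 - b*u + u - 1)/(-b*u - b + u^2 + u)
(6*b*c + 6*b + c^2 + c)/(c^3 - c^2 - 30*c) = (6*b*c + 6*b + c^2 + c)/(c*(c^2 - c - 30))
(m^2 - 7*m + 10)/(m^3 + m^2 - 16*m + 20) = (m - 5)/(m^2 + 3*m - 10)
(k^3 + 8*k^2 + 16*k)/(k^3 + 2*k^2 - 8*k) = (k + 4)/(k - 2)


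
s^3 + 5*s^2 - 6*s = s*(s - 1)*(s + 6)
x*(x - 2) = x^2 - 2*x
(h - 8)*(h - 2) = h^2 - 10*h + 16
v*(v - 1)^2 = v^3 - 2*v^2 + v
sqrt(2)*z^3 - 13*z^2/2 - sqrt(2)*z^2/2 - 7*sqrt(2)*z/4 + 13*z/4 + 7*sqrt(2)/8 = (z - 1/2)*(z - 7*sqrt(2)/2)*(sqrt(2)*z + 1/2)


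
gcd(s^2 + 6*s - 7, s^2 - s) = s - 1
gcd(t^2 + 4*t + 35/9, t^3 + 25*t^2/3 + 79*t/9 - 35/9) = t + 5/3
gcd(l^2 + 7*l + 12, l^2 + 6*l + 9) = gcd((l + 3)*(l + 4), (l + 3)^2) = l + 3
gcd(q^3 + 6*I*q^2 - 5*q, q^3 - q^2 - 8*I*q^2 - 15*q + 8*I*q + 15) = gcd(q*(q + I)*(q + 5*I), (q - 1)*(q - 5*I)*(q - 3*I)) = 1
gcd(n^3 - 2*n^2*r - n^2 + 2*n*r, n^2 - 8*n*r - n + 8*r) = n - 1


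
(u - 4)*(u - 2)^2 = u^3 - 8*u^2 + 20*u - 16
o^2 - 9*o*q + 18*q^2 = (o - 6*q)*(o - 3*q)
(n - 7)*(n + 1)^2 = n^3 - 5*n^2 - 13*n - 7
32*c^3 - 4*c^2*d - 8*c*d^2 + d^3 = (-8*c + d)*(-2*c + d)*(2*c + d)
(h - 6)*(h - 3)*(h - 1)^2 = h^4 - 11*h^3 + 37*h^2 - 45*h + 18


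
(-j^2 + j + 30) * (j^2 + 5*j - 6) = -j^4 - 4*j^3 + 41*j^2 + 144*j - 180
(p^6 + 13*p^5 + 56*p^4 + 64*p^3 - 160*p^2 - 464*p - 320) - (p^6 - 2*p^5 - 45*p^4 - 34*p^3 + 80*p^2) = 15*p^5 + 101*p^4 + 98*p^3 - 240*p^2 - 464*p - 320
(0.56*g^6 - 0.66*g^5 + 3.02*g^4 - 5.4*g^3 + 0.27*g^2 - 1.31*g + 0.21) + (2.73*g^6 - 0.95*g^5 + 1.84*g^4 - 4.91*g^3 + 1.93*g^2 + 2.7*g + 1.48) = 3.29*g^6 - 1.61*g^5 + 4.86*g^4 - 10.31*g^3 + 2.2*g^2 + 1.39*g + 1.69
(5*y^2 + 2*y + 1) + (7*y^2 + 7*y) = 12*y^2 + 9*y + 1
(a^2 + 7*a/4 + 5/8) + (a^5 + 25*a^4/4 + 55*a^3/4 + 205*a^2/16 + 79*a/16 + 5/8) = a^5 + 25*a^4/4 + 55*a^3/4 + 221*a^2/16 + 107*a/16 + 5/4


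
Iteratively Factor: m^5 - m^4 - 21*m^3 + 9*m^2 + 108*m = (m)*(m^4 - m^3 - 21*m^2 + 9*m + 108) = m*(m - 3)*(m^3 + 2*m^2 - 15*m - 36) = m*(m - 3)*(m + 3)*(m^2 - m - 12) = m*(m - 3)*(m + 3)^2*(m - 4)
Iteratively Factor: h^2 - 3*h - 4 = (h + 1)*(h - 4)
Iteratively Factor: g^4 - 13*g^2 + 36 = (g + 2)*(g^3 - 2*g^2 - 9*g + 18) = (g + 2)*(g + 3)*(g^2 - 5*g + 6) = (g - 3)*(g + 2)*(g + 3)*(g - 2)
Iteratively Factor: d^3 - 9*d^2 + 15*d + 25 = (d - 5)*(d^2 - 4*d - 5) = (d - 5)^2*(d + 1)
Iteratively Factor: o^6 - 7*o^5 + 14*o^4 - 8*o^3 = (o)*(o^5 - 7*o^4 + 14*o^3 - 8*o^2) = o^2*(o^4 - 7*o^3 + 14*o^2 - 8*o) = o^3*(o^3 - 7*o^2 + 14*o - 8) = o^3*(o - 2)*(o^2 - 5*o + 4) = o^3*(o - 4)*(o - 2)*(o - 1)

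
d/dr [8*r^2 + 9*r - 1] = 16*r + 9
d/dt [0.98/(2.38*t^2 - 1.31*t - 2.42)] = (1.2838 - 4.6648*t)/(-2.38*t^2 + 1.31*t + 2.42)^2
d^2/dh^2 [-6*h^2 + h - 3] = -12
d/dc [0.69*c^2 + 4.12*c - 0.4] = 1.38*c + 4.12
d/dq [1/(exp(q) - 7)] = -exp(q)/(exp(q) - 7)^2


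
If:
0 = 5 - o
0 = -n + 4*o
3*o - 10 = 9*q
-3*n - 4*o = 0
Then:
No Solution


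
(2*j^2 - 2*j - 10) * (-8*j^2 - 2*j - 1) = -16*j^4 + 12*j^3 + 82*j^2 + 22*j + 10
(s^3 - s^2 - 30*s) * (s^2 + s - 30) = s^5 - 61*s^3 + 900*s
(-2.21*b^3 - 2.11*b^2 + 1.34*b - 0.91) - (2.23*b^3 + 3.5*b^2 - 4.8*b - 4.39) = -4.44*b^3 - 5.61*b^2 + 6.14*b + 3.48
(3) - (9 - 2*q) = 2*q - 6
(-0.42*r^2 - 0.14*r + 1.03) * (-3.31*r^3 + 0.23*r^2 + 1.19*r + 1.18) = 1.3902*r^5 + 0.3668*r^4 - 3.9413*r^3 - 0.4253*r^2 + 1.0605*r + 1.2154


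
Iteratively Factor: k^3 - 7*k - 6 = (k - 3)*(k^2 + 3*k + 2) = (k - 3)*(k + 1)*(k + 2)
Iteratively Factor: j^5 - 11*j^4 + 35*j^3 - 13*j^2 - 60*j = (j)*(j^4 - 11*j^3 + 35*j^2 - 13*j - 60) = j*(j - 5)*(j^3 - 6*j^2 + 5*j + 12) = j*(j - 5)*(j - 3)*(j^2 - 3*j - 4) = j*(j - 5)*(j - 3)*(j + 1)*(j - 4)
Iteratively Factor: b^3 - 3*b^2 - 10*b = (b - 5)*(b^2 + 2*b) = (b - 5)*(b + 2)*(b)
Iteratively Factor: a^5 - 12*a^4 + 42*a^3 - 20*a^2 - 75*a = (a - 5)*(a^4 - 7*a^3 + 7*a^2 + 15*a) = a*(a - 5)*(a^3 - 7*a^2 + 7*a + 15) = a*(a - 5)*(a - 3)*(a^2 - 4*a - 5) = a*(a - 5)^2*(a - 3)*(a + 1)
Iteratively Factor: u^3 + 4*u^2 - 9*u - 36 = (u - 3)*(u^2 + 7*u + 12) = (u - 3)*(u + 4)*(u + 3)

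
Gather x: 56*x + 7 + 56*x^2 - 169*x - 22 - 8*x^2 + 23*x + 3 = 48*x^2 - 90*x - 12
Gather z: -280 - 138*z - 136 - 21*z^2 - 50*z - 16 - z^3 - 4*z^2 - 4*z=-z^3 - 25*z^2 - 192*z - 432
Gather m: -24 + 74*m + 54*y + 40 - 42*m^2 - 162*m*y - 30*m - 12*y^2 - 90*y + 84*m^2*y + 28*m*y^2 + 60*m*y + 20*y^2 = m^2*(84*y - 42) + m*(28*y^2 - 102*y + 44) + 8*y^2 - 36*y + 16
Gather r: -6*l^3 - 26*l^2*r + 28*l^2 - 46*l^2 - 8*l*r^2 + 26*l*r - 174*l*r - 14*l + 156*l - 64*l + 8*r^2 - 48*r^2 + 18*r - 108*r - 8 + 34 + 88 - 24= -6*l^3 - 18*l^2 + 78*l + r^2*(-8*l - 40) + r*(-26*l^2 - 148*l - 90) + 90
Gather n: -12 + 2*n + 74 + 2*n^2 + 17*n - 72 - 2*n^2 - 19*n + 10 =0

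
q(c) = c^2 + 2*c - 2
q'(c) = 2*c + 2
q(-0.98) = -3.00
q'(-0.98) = 0.04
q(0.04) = -1.92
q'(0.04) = 2.08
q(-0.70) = -2.91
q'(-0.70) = 0.60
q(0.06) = -1.88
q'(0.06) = 2.12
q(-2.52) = -0.69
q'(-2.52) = -3.04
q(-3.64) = 3.97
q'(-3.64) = -5.28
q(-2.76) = 0.10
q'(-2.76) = -3.52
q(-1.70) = -2.51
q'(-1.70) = -1.40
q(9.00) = 97.00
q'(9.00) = 20.00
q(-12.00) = 118.00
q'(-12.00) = -22.00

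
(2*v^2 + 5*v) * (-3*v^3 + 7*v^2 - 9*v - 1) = -6*v^5 - v^4 + 17*v^3 - 47*v^2 - 5*v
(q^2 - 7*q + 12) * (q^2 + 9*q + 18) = q^4 + 2*q^3 - 33*q^2 - 18*q + 216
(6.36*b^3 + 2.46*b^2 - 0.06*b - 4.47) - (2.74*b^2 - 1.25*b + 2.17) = 6.36*b^3 - 0.28*b^2 + 1.19*b - 6.64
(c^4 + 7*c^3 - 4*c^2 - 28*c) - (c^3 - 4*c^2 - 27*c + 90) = c^4 + 6*c^3 - c - 90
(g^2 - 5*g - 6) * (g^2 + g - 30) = g^4 - 4*g^3 - 41*g^2 + 144*g + 180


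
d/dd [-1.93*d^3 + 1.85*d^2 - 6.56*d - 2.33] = -5.79*d^2 + 3.7*d - 6.56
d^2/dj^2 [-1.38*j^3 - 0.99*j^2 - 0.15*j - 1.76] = -8.28*j - 1.98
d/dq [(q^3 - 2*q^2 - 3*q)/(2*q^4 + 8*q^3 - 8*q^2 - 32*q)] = (-q^4 + 4*q^3 + 13*q^2 - 8*q + 20)/(2*(q^6 + 8*q^5 + 8*q^4 - 64*q^3 - 112*q^2 + 128*q + 256))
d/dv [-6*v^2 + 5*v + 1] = 5 - 12*v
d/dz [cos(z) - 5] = -sin(z)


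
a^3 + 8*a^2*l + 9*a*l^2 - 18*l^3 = (a - l)*(a + 3*l)*(a + 6*l)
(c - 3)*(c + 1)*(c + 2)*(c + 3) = c^4 + 3*c^3 - 7*c^2 - 27*c - 18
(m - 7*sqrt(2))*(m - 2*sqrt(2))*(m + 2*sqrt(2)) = m^3 - 7*sqrt(2)*m^2 - 8*m + 56*sqrt(2)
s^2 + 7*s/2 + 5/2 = (s + 1)*(s + 5/2)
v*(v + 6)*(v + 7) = v^3 + 13*v^2 + 42*v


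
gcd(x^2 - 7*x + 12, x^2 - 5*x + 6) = x - 3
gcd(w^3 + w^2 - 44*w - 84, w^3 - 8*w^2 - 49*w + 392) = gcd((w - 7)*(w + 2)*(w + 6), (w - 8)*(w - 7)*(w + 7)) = w - 7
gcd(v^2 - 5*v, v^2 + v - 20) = 1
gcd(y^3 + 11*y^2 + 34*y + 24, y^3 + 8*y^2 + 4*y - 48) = y^2 + 10*y + 24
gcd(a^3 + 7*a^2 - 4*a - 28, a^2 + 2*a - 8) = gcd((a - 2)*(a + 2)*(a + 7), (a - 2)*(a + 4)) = a - 2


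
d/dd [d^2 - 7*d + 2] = 2*d - 7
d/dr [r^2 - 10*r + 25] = 2*r - 10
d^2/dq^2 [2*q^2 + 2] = 4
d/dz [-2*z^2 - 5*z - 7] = -4*z - 5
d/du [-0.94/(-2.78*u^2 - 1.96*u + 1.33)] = (-5.2264*u - 1.8424)/(2.78*u^2 + 1.96*u - 1.33)^2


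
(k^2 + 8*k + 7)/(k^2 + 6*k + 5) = (k + 7)/(k + 5)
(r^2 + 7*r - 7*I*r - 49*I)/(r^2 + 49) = (r + 7)/(r + 7*I)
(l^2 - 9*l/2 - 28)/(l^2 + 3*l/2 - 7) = (l - 8)/(l - 2)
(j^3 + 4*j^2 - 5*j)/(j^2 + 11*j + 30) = j*(j - 1)/(j + 6)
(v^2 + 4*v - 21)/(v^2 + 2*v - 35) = (v - 3)/(v - 5)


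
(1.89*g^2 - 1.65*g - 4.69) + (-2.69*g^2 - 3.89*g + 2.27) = -0.8*g^2 - 5.54*g - 2.42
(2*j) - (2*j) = 0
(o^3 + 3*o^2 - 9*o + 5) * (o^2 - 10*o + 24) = o^5 - 7*o^4 - 15*o^3 + 167*o^2 - 266*o + 120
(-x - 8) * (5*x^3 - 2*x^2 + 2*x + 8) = -5*x^4 - 38*x^3 + 14*x^2 - 24*x - 64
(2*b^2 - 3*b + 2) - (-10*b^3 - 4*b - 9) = 10*b^3 + 2*b^2 + b + 11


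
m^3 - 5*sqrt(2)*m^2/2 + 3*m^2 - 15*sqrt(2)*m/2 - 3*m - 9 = (m + 3)*(m - 3*sqrt(2))*(m + sqrt(2)/2)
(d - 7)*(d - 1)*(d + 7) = d^3 - d^2 - 49*d + 49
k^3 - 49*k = k*(k - 7)*(k + 7)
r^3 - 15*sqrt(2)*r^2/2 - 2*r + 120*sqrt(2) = (r - 6*sqrt(2))*(r - 4*sqrt(2))*(r + 5*sqrt(2)/2)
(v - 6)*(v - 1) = v^2 - 7*v + 6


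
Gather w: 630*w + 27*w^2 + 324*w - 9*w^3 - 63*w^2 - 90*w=-9*w^3 - 36*w^2 + 864*w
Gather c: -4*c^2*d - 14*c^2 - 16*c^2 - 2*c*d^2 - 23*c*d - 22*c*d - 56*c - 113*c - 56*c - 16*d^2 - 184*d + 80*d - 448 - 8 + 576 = c^2*(-4*d - 30) + c*(-2*d^2 - 45*d - 225) - 16*d^2 - 104*d + 120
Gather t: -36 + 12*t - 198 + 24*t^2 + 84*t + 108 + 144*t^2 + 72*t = 168*t^2 + 168*t - 126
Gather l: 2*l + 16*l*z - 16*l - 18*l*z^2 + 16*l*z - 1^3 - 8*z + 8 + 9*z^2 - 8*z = l*(-18*z^2 + 32*z - 14) + 9*z^2 - 16*z + 7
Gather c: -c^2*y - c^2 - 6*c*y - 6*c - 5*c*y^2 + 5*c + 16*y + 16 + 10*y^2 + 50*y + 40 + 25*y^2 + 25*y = c^2*(-y - 1) + c*(-5*y^2 - 6*y - 1) + 35*y^2 + 91*y + 56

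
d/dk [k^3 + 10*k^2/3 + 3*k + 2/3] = 3*k^2 + 20*k/3 + 3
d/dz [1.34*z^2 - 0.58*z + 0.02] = 2.68*z - 0.58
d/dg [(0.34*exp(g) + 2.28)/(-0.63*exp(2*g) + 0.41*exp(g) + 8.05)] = (0.2142*exp(2*g) + 2.8728*exp(g) + 1.8022)*exp(g)/(0.3969*exp(4*g) - 0.5166*exp(3*g) - 9.9749*exp(2*g) + 6.601*exp(g) + 64.8025)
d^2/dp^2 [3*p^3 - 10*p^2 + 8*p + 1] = 18*p - 20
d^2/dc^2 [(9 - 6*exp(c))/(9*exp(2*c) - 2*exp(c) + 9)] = (-486*exp(4*c) + 2808*exp(3*c) + 2430*exp(2*c) - 2988*exp(c) - 324)*exp(c)/(729*exp(6*c) - 486*exp(5*c) + 2295*exp(4*c) - 980*exp(3*c) + 2295*exp(2*c) - 486*exp(c) + 729)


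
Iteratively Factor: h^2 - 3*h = (h - 3)*(h)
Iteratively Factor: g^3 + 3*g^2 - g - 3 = (g - 1)*(g^2 + 4*g + 3) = (g - 1)*(g + 3)*(g + 1)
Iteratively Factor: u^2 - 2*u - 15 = (u - 5)*(u + 3)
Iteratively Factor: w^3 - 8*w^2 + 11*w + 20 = (w - 5)*(w^2 - 3*w - 4) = (w - 5)*(w + 1)*(w - 4)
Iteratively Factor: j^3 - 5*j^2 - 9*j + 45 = (j + 3)*(j^2 - 8*j + 15) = (j - 3)*(j + 3)*(j - 5)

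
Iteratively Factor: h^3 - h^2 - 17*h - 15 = (h + 1)*(h^2 - 2*h - 15) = (h - 5)*(h + 1)*(h + 3)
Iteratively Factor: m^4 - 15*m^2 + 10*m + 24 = (m - 2)*(m^3 + 2*m^2 - 11*m - 12) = (m - 2)*(m + 4)*(m^2 - 2*m - 3) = (m - 3)*(m - 2)*(m + 4)*(m + 1)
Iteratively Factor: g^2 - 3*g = (g - 3)*(g)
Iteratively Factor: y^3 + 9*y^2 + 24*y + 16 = (y + 1)*(y^2 + 8*y + 16) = (y + 1)*(y + 4)*(y + 4)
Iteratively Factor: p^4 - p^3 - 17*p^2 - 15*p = (p + 1)*(p^3 - 2*p^2 - 15*p) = p*(p + 1)*(p^2 - 2*p - 15) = p*(p - 5)*(p + 1)*(p + 3)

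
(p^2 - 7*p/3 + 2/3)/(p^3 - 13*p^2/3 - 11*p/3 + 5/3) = (p - 2)/(p^2 - 4*p - 5)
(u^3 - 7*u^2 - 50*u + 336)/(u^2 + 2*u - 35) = (u^2 - 14*u + 48)/(u - 5)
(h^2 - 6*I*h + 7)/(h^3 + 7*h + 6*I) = (h - 7*I)/(h^2 - I*h + 6)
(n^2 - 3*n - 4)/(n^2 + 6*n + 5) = (n - 4)/(n + 5)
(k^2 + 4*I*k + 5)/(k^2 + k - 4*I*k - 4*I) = (k^2 + 4*I*k + 5)/(k^2 + k - 4*I*k - 4*I)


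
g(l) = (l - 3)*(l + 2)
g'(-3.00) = -7.00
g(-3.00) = 6.00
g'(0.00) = -1.00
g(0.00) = -6.00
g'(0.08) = -0.84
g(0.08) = -6.07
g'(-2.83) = -6.66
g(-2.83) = 4.84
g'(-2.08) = -5.16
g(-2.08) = 0.41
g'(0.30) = -0.40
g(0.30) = -6.21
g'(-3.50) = -8.00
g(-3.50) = 9.75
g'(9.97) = 18.94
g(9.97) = 83.43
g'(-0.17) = -1.34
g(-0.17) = -5.80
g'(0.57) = 0.14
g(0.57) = -6.25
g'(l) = 2*l - 1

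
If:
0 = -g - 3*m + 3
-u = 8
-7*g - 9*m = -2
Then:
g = -7/4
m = 19/12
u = -8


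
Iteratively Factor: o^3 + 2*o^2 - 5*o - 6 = (o + 3)*(o^2 - o - 2) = (o - 2)*(o + 3)*(o + 1)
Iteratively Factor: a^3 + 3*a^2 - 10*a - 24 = (a - 3)*(a^2 + 6*a + 8) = (a - 3)*(a + 4)*(a + 2)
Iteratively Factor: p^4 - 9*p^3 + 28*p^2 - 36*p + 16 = (p - 2)*(p^3 - 7*p^2 + 14*p - 8) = (p - 4)*(p - 2)*(p^2 - 3*p + 2) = (p - 4)*(p - 2)^2*(p - 1)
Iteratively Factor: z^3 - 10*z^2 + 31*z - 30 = (z - 3)*(z^2 - 7*z + 10) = (z - 5)*(z - 3)*(z - 2)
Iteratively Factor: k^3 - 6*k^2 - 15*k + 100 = (k + 4)*(k^2 - 10*k + 25) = (k - 5)*(k + 4)*(k - 5)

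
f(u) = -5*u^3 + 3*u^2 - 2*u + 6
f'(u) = -15*u^2 + 6*u - 2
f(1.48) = -6.60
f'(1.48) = -25.98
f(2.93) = -99.87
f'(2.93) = -113.19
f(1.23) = -1.23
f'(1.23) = -17.31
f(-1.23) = 22.30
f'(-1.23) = -32.07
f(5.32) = -672.58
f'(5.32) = -394.62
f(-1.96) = 59.09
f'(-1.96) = -71.38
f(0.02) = 5.96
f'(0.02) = -1.89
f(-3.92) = 361.12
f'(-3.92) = -256.02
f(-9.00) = 3912.00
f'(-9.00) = -1271.00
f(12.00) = -8226.00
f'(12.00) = -2090.00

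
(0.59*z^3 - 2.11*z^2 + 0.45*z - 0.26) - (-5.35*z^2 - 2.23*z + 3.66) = 0.59*z^3 + 3.24*z^2 + 2.68*z - 3.92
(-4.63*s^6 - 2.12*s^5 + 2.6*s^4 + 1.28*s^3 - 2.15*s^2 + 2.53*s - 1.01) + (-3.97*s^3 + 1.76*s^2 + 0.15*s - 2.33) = -4.63*s^6 - 2.12*s^5 + 2.6*s^4 - 2.69*s^3 - 0.39*s^2 + 2.68*s - 3.34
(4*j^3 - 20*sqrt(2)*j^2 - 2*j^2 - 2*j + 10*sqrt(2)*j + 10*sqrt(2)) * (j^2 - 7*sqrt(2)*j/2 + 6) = 4*j^5 - 34*sqrt(2)*j^4 - 2*j^4 + 17*sqrt(2)*j^3 + 162*j^3 - 103*sqrt(2)*j^2 - 82*j^2 - 82*j + 60*sqrt(2)*j + 60*sqrt(2)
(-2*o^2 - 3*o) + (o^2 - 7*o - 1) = -o^2 - 10*o - 1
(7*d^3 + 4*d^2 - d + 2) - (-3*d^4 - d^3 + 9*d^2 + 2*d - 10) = 3*d^4 + 8*d^3 - 5*d^2 - 3*d + 12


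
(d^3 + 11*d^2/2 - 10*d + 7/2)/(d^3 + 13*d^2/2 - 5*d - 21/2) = (2*d^2 - 3*d + 1)/(2*d^2 - d - 3)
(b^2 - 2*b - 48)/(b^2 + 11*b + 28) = (b^2 - 2*b - 48)/(b^2 + 11*b + 28)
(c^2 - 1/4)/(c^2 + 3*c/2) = (4*c^2 - 1)/(2*c*(2*c + 3))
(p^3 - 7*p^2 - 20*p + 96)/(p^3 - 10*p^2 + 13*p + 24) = (p + 4)/(p + 1)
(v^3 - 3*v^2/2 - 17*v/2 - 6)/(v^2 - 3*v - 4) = v + 3/2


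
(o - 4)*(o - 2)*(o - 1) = o^3 - 7*o^2 + 14*o - 8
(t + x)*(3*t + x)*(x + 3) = 3*t^2*x + 9*t^2 + 4*t*x^2 + 12*t*x + x^3 + 3*x^2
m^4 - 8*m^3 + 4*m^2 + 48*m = m*(m - 6)*(m - 4)*(m + 2)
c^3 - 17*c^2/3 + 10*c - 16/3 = (c - 8/3)*(c - 2)*(c - 1)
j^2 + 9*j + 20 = (j + 4)*(j + 5)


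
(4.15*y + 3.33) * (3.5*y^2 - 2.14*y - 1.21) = 14.525*y^3 + 2.774*y^2 - 12.1477*y - 4.0293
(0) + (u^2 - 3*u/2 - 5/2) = u^2 - 3*u/2 - 5/2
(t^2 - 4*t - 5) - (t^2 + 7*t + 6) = -11*t - 11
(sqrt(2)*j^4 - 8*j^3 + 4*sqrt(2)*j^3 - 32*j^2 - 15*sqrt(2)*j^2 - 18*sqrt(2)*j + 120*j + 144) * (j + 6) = sqrt(2)*j^5 - 8*j^4 + 10*sqrt(2)*j^4 - 80*j^3 + 9*sqrt(2)*j^3 - 108*sqrt(2)*j^2 - 72*j^2 - 108*sqrt(2)*j + 864*j + 864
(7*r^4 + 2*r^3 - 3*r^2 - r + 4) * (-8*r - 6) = -56*r^5 - 58*r^4 + 12*r^3 + 26*r^2 - 26*r - 24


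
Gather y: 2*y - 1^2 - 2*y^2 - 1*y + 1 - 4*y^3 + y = -4*y^3 - 2*y^2 + 2*y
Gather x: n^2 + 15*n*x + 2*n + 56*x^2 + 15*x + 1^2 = n^2 + 2*n + 56*x^2 + x*(15*n + 15) + 1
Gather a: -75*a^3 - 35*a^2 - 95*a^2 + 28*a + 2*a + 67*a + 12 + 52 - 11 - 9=-75*a^3 - 130*a^2 + 97*a + 44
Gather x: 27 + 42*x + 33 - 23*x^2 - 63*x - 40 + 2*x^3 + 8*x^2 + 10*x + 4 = 2*x^3 - 15*x^2 - 11*x + 24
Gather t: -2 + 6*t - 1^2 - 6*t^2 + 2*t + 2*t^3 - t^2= 2*t^3 - 7*t^2 + 8*t - 3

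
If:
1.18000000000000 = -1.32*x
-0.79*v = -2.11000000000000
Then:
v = 2.67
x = -0.89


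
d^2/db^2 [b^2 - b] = 2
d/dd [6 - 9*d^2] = -18*d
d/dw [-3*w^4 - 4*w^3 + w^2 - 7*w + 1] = -12*w^3 - 12*w^2 + 2*w - 7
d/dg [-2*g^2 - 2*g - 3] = -4*g - 2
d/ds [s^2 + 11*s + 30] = 2*s + 11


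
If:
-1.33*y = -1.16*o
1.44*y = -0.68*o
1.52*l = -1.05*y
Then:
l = 0.00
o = 0.00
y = 0.00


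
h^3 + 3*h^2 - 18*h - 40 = (h - 4)*(h + 2)*(h + 5)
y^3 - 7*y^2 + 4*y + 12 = (y - 6)*(y - 2)*(y + 1)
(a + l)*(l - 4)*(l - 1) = a*l^2 - 5*a*l + 4*a + l^3 - 5*l^2 + 4*l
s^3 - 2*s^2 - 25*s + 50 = (s - 5)*(s - 2)*(s + 5)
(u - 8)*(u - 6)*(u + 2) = u^3 - 12*u^2 + 20*u + 96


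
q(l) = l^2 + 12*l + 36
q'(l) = 2*l + 12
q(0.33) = 40.07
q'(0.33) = 12.66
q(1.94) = 63.04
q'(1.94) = 15.88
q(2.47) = 71.74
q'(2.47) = 16.94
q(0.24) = 38.94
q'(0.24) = 12.48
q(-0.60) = 29.16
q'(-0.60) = 10.80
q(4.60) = 112.36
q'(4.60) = 21.20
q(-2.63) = 11.36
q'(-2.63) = 6.74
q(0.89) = 47.47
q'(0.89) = 13.78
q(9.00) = 225.00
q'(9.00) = 30.00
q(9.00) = 225.00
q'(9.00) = 30.00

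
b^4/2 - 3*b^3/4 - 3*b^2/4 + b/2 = b*(b/2 + 1/2)*(b - 2)*(b - 1/2)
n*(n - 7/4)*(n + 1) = n^3 - 3*n^2/4 - 7*n/4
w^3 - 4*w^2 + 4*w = w*(w - 2)^2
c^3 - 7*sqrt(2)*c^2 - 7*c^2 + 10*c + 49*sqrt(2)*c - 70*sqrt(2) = (c - 5)*(c - 2)*(c - 7*sqrt(2))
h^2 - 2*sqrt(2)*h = h*(h - 2*sqrt(2))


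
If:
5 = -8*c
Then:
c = -5/8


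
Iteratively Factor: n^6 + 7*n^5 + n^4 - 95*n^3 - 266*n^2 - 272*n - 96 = (n + 3)*(n^5 + 4*n^4 - 11*n^3 - 62*n^2 - 80*n - 32) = (n + 2)*(n + 3)*(n^4 + 2*n^3 - 15*n^2 - 32*n - 16) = (n - 4)*(n + 2)*(n + 3)*(n^3 + 6*n^2 + 9*n + 4) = (n - 4)*(n + 1)*(n + 2)*(n + 3)*(n^2 + 5*n + 4) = (n - 4)*(n + 1)^2*(n + 2)*(n + 3)*(n + 4)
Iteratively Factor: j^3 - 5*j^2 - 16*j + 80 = (j - 4)*(j^2 - j - 20) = (j - 5)*(j - 4)*(j + 4)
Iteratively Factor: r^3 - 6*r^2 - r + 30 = (r + 2)*(r^2 - 8*r + 15) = (r - 5)*(r + 2)*(r - 3)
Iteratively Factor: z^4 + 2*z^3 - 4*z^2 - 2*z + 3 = (z + 3)*(z^3 - z^2 - z + 1) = (z + 1)*(z + 3)*(z^2 - 2*z + 1) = (z - 1)*(z + 1)*(z + 3)*(z - 1)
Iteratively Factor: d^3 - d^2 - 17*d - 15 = (d + 3)*(d^2 - 4*d - 5) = (d - 5)*(d + 3)*(d + 1)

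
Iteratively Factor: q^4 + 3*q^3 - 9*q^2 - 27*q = (q - 3)*(q^3 + 6*q^2 + 9*q) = q*(q - 3)*(q^2 + 6*q + 9) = q*(q - 3)*(q + 3)*(q + 3)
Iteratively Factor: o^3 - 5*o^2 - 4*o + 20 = (o + 2)*(o^2 - 7*o + 10) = (o - 5)*(o + 2)*(o - 2)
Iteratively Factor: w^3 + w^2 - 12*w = (w - 3)*(w^2 + 4*w) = w*(w - 3)*(w + 4)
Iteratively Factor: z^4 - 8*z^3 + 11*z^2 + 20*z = (z - 4)*(z^3 - 4*z^2 - 5*z) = (z - 5)*(z - 4)*(z^2 + z) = (z - 5)*(z - 4)*(z + 1)*(z)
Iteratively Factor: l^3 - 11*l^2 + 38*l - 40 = (l - 2)*(l^2 - 9*l + 20) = (l - 4)*(l - 2)*(l - 5)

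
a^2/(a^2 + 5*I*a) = a/(a + 5*I)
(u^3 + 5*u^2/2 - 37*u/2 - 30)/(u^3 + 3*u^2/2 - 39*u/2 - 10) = (2*u + 3)/(2*u + 1)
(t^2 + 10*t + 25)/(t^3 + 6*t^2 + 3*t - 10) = (t + 5)/(t^2 + t - 2)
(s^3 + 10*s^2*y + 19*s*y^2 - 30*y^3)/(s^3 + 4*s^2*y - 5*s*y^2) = (s + 6*y)/s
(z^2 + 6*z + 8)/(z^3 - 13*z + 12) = (z + 2)/(z^2 - 4*z + 3)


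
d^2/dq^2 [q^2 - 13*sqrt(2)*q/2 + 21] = 2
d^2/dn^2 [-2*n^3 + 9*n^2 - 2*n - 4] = 18 - 12*n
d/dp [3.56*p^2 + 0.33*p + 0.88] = 7.12*p + 0.33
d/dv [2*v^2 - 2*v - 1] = 4*v - 2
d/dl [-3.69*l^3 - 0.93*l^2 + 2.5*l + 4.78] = -11.07*l^2 - 1.86*l + 2.5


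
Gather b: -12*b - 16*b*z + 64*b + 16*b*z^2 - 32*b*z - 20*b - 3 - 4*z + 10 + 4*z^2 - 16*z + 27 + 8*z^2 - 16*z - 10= b*(16*z^2 - 48*z + 32) + 12*z^2 - 36*z + 24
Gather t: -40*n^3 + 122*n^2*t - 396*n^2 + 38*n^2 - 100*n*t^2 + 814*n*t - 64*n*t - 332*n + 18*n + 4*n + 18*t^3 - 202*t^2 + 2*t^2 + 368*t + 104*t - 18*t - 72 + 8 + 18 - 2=-40*n^3 - 358*n^2 - 310*n + 18*t^3 + t^2*(-100*n - 200) + t*(122*n^2 + 750*n + 454) - 48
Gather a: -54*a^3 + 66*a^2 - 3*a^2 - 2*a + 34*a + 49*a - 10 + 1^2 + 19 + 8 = -54*a^3 + 63*a^2 + 81*a + 18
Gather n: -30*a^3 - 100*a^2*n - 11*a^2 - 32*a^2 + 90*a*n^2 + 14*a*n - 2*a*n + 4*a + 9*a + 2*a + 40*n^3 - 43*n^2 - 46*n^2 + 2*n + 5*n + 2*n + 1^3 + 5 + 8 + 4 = -30*a^3 - 43*a^2 + 15*a + 40*n^3 + n^2*(90*a - 89) + n*(-100*a^2 + 12*a + 9) + 18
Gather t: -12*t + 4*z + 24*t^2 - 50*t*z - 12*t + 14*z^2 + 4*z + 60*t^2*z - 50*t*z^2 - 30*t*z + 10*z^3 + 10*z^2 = t^2*(60*z + 24) + t*(-50*z^2 - 80*z - 24) + 10*z^3 + 24*z^2 + 8*z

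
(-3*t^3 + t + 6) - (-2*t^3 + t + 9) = -t^3 - 3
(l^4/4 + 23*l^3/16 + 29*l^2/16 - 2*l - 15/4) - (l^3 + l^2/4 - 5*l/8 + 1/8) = l^4/4 + 7*l^3/16 + 25*l^2/16 - 11*l/8 - 31/8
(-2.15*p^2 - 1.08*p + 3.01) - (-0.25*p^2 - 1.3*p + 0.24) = -1.9*p^2 + 0.22*p + 2.77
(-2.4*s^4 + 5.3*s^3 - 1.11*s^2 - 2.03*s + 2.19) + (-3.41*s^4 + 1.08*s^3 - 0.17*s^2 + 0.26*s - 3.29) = -5.81*s^4 + 6.38*s^3 - 1.28*s^2 - 1.77*s - 1.1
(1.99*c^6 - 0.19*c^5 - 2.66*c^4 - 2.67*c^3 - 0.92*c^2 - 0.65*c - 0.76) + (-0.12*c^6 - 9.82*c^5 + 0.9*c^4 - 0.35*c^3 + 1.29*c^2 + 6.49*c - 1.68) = 1.87*c^6 - 10.01*c^5 - 1.76*c^4 - 3.02*c^3 + 0.37*c^2 + 5.84*c - 2.44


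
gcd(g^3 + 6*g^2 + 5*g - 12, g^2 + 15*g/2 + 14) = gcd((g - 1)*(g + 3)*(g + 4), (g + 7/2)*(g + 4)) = g + 4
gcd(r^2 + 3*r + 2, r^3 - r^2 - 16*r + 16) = 1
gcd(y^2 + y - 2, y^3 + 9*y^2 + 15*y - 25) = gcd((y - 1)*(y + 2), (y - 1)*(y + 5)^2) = y - 1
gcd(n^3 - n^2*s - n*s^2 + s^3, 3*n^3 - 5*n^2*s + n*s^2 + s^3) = n^2 - 2*n*s + s^2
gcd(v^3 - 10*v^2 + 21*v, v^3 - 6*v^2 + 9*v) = v^2 - 3*v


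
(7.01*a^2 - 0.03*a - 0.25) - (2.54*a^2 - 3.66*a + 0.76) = 4.47*a^2 + 3.63*a - 1.01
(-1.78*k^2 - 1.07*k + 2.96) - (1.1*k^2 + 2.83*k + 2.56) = -2.88*k^2 - 3.9*k + 0.4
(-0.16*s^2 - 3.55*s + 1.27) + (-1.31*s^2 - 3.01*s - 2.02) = -1.47*s^2 - 6.56*s - 0.75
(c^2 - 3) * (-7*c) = -7*c^3 + 21*c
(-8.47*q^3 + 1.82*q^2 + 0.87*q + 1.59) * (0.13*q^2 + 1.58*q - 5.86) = -1.1011*q^5 - 13.146*q^4 + 52.6229*q^3 - 9.0839*q^2 - 2.586*q - 9.3174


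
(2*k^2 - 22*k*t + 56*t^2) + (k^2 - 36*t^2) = 3*k^2 - 22*k*t + 20*t^2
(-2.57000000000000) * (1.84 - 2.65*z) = 6.8105*z - 4.7288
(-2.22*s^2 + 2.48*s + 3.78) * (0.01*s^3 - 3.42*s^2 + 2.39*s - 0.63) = -0.0222*s^5 + 7.6172*s^4 - 13.7496*s^3 - 5.6018*s^2 + 7.4718*s - 2.3814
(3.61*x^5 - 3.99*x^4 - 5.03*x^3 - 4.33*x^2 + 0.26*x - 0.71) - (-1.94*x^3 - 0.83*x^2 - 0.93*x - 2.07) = 3.61*x^5 - 3.99*x^4 - 3.09*x^3 - 3.5*x^2 + 1.19*x + 1.36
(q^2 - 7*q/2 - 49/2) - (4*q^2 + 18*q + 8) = -3*q^2 - 43*q/2 - 65/2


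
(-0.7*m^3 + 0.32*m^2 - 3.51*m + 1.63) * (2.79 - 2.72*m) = 1.904*m^4 - 2.8234*m^3 + 10.44*m^2 - 14.2265*m + 4.5477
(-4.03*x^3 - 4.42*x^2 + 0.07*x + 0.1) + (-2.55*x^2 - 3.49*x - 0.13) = -4.03*x^3 - 6.97*x^2 - 3.42*x - 0.03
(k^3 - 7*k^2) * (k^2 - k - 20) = k^5 - 8*k^4 - 13*k^3 + 140*k^2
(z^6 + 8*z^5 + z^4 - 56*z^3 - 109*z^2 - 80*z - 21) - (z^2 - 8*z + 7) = z^6 + 8*z^5 + z^4 - 56*z^3 - 110*z^2 - 72*z - 28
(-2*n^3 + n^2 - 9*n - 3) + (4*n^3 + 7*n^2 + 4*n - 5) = 2*n^3 + 8*n^2 - 5*n - 8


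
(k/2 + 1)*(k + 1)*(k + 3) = k^3/2 + 3*k^2 + 11*k/2 + 3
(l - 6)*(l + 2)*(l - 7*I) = l^3 - 4*l^2 - 7*I*l^2 - 12*l + 28*I*l + 84*I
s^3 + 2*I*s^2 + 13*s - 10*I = (s - 2*I)*(s - I)*(s + 5*I)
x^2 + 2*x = x*(x + 2)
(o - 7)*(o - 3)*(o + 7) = o^3 - 3*o^2 - 49*o + 147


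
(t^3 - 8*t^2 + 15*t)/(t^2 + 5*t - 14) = t*(t^2 - 8*t + 15)/(t^2 + 5*t - 14)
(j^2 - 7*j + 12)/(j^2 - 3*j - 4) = (j - 3)/(j + 1)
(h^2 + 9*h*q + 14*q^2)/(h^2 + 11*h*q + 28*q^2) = (h + 2*q)/(h + 4*q)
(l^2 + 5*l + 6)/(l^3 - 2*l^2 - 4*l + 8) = (l + 3)/(l^2 - 4*l + 4)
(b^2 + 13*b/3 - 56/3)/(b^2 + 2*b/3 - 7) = (3*b^2 + 13*b - 56)/(3*b^2 + 2*b - 21)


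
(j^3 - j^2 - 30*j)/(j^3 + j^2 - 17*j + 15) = j*(j - 6)/(j^2 - 4*j + 3)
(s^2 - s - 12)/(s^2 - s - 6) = (-s^2 + s + 12)/(-s^2 + s + 6)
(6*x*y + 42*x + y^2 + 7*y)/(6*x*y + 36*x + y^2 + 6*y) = (y + 7)/(y + 6)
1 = 1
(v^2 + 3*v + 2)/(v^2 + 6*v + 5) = (v + 2)/(v + 5)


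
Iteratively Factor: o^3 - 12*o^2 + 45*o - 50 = (o - 5)*(o^2 - 7*o + 10) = (o - 5)^2*(o - 2)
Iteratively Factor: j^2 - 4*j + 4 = (j - 2)*(j - 2)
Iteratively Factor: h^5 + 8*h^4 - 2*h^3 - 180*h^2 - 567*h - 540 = (h + 3)*(h^4 + 5*h^3 - 17*h^2 - 129*h - 180) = (h + 3)*(h + 4)*(h^3 + h^2 - 21*h - 45) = (h - 5)*(h + 3)*(h + 4)*(h^2 + 6*h + 9) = (h - 5)*(h + 3)^2*(h + 4)*(h + 3)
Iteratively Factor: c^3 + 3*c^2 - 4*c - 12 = (c - 2)*(c^2 + 5*c + 6) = (c - 2)*(c + 3)*(c + 2)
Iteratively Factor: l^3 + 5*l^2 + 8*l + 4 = (l + 2)*(l^2 + 3*l + 2) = (l + 1)*(l + 2)*(l + 2)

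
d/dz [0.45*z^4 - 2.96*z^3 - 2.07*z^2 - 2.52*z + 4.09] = 1.8*z^3 - 8.88*z^2 - 4.14*z - 2.52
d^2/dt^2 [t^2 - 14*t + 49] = 2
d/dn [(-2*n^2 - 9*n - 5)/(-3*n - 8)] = (6*n^2 + 32*n + 57)/(9*n^2 + 48*n + 64)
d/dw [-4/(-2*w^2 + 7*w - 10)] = 4*(7 - 4*w)/(2*w^2 - 7*w + 10)^2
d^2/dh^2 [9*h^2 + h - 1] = 18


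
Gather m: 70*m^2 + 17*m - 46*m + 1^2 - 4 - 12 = 70*m^2 - 29*m - 15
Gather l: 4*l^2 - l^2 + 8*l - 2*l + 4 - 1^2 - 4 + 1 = 3*l^2 + 6*l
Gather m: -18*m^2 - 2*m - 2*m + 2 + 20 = -18*m^2 - 4*m + 22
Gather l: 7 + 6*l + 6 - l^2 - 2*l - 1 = -l^2 + 4*l + 12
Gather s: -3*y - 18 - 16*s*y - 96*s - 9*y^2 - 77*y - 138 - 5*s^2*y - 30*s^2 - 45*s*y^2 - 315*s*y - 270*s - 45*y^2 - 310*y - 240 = s^2*(-5*y - 30) + s*(-45*y^2 - 331*y - 366) - 54*y^2 - 390*y - 396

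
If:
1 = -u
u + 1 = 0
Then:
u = -1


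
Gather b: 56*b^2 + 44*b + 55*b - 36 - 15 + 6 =56*b^2 + 99*b - 45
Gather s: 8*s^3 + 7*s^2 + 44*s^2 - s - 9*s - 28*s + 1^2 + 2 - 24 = 8*s^3 + 51*s^2 - 38*s - 21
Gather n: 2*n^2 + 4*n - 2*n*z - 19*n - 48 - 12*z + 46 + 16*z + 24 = 2*n^2 + n*(-2*z - 15) + 4*z + 22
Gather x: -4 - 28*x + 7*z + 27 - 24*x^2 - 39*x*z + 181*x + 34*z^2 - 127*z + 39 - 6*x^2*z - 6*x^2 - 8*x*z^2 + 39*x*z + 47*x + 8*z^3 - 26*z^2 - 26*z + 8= x^2*(-6*z - 30) + x*(200 - 8*z^2) + 8*z^3 + 8*z^2 - 146*z + 70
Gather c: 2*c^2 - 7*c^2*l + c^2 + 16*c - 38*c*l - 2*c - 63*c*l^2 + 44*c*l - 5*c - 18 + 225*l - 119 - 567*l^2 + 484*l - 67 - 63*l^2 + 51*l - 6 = c^2*(3 - 7*l) + c*(-63*l^2 + 6*l + 9) - 630*l^2 + 760*l - 210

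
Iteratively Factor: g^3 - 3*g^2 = (g)*(g^2 - 3*g) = g*(g - 3)*(g)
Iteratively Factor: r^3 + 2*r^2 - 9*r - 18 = (r + 2)*(r^2 - 9) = (r + 2)*(r + 3)*(r - 3)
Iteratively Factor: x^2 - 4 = (x - 2)*(x + 2)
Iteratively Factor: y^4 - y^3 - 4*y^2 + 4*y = (y - 2)*(y^3 + y^2 - 2*y) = y*(y - 2)*(y^2 + y - 2) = y*(y - 2)*(y + 2)*(y - 1)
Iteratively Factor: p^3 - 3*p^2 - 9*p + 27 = (p - 3)*(p^2 - 9) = (p - 3)^2*(p + 3)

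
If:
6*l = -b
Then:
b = -6*l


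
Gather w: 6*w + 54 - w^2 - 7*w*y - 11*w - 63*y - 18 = -w^2 + w*(-7*y - 5) - 63*y + 36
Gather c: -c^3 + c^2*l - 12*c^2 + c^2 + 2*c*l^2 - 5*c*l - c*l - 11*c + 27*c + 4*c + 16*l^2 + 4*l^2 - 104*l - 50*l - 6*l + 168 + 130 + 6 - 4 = -c^3 + c^2*(l - 11) + c*(2*l^2 - 6*l + 20) + 20*l^2 - 160*l + 300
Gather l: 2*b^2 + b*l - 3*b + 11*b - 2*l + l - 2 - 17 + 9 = 2*b^2 + 8*b + l*(b - 1) - 10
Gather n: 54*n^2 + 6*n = 54*n^2 + 6*n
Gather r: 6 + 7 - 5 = 8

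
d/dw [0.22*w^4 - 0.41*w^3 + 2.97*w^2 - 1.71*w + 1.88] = 0.88*w^3 - 1.23*w^2 + 5.94*w - 1.71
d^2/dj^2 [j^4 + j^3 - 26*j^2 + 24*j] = 12*j^2 + 6*j - 52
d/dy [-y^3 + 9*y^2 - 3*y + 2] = -3*y^2 + 18*y - 3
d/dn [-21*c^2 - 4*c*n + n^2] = -4*c + 2*n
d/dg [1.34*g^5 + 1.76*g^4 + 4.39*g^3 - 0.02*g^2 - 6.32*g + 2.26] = 6.7*g^4 + 7.04*g^3 + 13.17*g^2 - 0.04*g - 6.32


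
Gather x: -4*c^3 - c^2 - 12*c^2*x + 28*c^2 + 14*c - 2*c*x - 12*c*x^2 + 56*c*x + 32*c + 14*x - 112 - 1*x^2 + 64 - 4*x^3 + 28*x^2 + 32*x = -4*c^3 + 27*c^2 + 46*c - 4*x^3 + x^2*(27 - 12*c) + x*(-12*c^2 + 54*c + 46) - 48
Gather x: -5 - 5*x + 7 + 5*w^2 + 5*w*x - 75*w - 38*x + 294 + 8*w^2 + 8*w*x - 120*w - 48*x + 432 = 13*w^2 - 195*w + x*(13*w - 91) + 728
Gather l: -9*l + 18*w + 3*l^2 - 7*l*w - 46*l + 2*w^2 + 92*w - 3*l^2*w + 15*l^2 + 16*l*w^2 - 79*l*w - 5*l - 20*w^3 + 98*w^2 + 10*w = l^2*(18 - 3*w) + l*(16*w^2 - 86*w - 60) - 20*w^3 + 100*w^2 + 120*w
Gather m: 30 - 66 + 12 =-24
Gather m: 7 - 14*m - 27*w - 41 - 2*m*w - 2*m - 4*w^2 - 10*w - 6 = m*(-2*w - 16) - 4*w^2 - 37*w - 40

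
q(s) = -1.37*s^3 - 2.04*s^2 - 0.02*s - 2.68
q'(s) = -4.11*s^2 - 4.08*s - 0.02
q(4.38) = -157.02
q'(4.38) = -96.74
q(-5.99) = 218.69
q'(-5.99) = -123.05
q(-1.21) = -3.22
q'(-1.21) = -1.10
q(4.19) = -139.36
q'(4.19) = -89.27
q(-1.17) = -3.25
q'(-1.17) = -0.87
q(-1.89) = -0.68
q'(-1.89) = -6.99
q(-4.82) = 103.44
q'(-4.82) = -75.84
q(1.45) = -11.17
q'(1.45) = -14.58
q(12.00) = -2664.04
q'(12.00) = -640.82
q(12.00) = -2664.04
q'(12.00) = -640.82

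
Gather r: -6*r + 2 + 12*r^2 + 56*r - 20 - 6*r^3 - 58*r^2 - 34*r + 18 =-6*r^3 - 46*r^2 + 16*r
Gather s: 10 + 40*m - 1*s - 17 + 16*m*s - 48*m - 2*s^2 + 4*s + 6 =-8*m - 2*s^2 + s*(16*m + 3) - 1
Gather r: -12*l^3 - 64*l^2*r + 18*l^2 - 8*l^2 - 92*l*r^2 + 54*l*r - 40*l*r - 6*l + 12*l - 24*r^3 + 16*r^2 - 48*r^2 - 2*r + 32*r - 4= -12*l^3 + 10*l^2 + 6*l - 24*r^3 + r^2*(-92*l - 32) + r*(-64*l^2 + 14*l + 30) - 4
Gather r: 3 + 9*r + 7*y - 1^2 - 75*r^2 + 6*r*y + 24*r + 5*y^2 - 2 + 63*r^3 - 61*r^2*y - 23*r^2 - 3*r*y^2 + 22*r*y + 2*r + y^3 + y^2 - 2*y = 63*r^3 + r^2*(-61*y - 98) + r*(-3*y^2 + 28*y + 35) + y^3 + 6*y^2 + 5*y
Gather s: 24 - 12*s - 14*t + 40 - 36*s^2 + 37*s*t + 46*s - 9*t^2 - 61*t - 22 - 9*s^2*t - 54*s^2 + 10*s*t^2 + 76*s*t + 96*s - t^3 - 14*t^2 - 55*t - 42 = s^2*(-9*t - 90) + s*(10*t^2 + 113*t + 130) - t^3 - 23*t^2 - 130*t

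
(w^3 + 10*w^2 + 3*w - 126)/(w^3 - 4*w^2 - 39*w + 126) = (w + 7)/(w - 7)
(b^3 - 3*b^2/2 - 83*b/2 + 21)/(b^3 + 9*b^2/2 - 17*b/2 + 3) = (b - 7)/(b - 1)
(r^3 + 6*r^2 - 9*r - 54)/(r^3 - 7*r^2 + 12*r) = (r^2 + 9*r + 18)/(r*(r - 4))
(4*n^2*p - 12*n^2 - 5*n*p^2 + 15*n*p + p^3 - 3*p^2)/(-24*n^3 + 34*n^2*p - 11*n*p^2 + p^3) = (p - 3)/(-6*n + p)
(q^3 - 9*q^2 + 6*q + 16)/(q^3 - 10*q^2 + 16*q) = (q + 1)/q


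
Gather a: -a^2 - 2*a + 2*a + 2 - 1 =1 - a^2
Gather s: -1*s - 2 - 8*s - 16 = -9*s - 18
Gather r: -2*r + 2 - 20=-2*r - 18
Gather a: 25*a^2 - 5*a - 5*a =25*a^2 - 10*a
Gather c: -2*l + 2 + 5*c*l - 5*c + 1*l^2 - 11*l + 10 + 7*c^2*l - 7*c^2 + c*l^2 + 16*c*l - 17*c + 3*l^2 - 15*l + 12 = c^2*(7*l - 7) + c*(l^2 + 21*l - 22) + 4*l^2 - 28*l + 24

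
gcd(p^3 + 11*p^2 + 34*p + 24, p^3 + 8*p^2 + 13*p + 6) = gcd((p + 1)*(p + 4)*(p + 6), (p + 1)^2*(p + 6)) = p^2 + 7*p + 6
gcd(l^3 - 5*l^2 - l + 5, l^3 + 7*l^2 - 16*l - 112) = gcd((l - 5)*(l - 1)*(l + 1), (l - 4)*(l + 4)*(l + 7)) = 1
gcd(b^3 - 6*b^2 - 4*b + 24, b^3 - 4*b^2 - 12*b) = b^2 - 4*b - 12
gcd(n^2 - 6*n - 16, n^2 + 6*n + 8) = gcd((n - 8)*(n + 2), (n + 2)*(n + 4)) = n + 2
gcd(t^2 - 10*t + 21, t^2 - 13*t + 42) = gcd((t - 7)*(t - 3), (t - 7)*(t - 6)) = t - 7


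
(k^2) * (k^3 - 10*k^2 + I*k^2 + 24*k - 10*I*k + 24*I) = k^5 - 10*k^4 + I*k^4 + 24*k^3 - 10*I*k^3 + 24*I*k^2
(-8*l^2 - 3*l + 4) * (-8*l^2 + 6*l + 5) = 64*l^4 - 24*l^3 - 90*l^2 + 9*l + 20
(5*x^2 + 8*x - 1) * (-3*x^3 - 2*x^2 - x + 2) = -15*x^5 - 34*x^4 - 18*x^3 + 4*x^2 + 17*x - 2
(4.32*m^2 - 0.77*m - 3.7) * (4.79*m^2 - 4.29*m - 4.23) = 20.6928*m^4 - 22.2211*m^3 - 32.6933*m^2 + 19.1301*m + 15.651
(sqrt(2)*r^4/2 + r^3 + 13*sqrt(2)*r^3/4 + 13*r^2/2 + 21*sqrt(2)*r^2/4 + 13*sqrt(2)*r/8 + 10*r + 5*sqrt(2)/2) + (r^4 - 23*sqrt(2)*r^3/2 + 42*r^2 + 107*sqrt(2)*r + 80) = sqrt(2)*r^4/2 + r^4 - 33*sqrt(2)*r^3/4 + r^3 + 21*sqrt(2)*r^2/4 + 97*r^2/2 + 10*r + 869*sqrt(2)*r/8 + 5*sqrt(2)/2 + 80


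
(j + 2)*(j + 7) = j^2 + 9*j + 14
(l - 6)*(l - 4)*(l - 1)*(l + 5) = l^4 - 6*l^3 - 21*l^2 + 146*l - 120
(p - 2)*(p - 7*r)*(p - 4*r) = p^3 - 11*p^2*r - 2*p^2 + 28*p*r^2 + 22*p*r - 56*r^2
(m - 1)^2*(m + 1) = m^3 - m^2 - m + 1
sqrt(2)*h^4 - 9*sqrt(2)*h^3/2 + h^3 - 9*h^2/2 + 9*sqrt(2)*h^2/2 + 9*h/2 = h*(h - 3)*(h - 3/2)*(sqrt(2)*h + 1)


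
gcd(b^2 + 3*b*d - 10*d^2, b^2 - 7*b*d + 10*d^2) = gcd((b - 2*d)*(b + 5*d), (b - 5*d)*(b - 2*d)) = b - 2*d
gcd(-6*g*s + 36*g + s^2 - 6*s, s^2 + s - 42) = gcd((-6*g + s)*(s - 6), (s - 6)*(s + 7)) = s - 6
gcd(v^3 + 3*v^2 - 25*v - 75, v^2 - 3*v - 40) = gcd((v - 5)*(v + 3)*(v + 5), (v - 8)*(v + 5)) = v + 5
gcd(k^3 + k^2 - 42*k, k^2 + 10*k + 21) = k + 7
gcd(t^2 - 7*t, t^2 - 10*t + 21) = t - 7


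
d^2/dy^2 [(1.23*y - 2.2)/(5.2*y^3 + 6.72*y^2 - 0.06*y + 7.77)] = (199.5552*y^5 - 455.96928*y^4 - 1118.171616*y^3 - 1188.33552*y^2 + 153.312768*y + 230.874372)/(140.608*y^9 + 545.1264*y^8 + 699.60384*y^7 + 921.187008*y^6 + 1621.016928*y^5 + 1038.16944*y^4 + 923.01984*y^3 + 1217.20158*y^2 - 10.867122*y + 469.097433)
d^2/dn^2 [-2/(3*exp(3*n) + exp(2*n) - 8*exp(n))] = 2*((3*exp(2*n) + exp(n) - 8)*(27*exp(2*n) + 4*exp(n) - 8) - 2*(9*exp(2*n) + 2*exp(n) - 8)^2)*exp(-n)/(3*exp(2*n) + exp(n) - 8)^3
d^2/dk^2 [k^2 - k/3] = 2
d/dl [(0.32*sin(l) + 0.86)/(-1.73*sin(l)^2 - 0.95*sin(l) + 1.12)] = (0.5536*sin(l)^2 + 2.9756*sin(l) + 1.1754)*cos(l)/(2.9929*sin(l)^4 + 3.287*sin(l)^3 - 2.9727*sin(l)^2 - 2.128*sin(l) + 1.2544)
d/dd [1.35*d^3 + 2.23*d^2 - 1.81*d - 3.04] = 4.05*d^2 + 4.46*d - 1.81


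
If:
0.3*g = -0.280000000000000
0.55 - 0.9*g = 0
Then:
No Solution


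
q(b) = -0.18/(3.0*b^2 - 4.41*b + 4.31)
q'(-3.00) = -0.00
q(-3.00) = -0.00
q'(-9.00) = -0.00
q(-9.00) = -0.00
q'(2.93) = 0.01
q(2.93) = -0.01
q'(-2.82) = -0.00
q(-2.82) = -0.00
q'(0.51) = -0.03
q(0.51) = -0.06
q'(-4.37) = -0.00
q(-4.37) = -0.00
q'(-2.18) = -0.00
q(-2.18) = -0.01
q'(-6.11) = -0.00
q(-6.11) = -0.00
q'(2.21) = 0.02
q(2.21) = -0.02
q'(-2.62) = -0.00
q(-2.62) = -0.00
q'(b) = -0.18*(4.41 - 6.0*b)/(3.0*b^2 - 4.41*b + 4.31)^2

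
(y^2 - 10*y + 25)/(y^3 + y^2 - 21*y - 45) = (y - 5)/(y^2 + 6*y + 9)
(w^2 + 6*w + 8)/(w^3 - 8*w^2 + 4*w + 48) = (w + 4)/(w^2 - 10*w + 24)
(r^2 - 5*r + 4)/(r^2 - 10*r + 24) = (r - 1)/(r - 6)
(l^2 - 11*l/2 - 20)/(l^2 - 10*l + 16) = (l + 5/2)/(l - 2)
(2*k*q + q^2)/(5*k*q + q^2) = (2*k + q)/(5*k + q)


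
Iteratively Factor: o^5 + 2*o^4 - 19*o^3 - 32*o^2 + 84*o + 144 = (o - 3)*(o^4 + 5*o^3 - 4*o^2 - 44*o - 48) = (o - 3)^2*(o^3 + 8*o^2 + 20*o + 16) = (o - 3)^2*(o + 4)*(o^2 + 4*o + 4) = (o - 3)^2*(o + 2)*(o + 4)*(o + 2)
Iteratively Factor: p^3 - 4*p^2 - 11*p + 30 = (p + 3)*(p^2 - 7*p + 10) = (p - 5)*(p + 3)*(p - 2)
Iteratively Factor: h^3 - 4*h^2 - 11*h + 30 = (h + 3)*(h^2 - 7*h + 10) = (h - 2)*(h + 3)*(h - 5)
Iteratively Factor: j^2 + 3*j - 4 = (j - 1)*(j + 4)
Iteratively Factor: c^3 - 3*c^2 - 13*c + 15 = (c - 1)*(c^2 - 2*c - 15) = (c - 1)*(c + 3)*(c - 5)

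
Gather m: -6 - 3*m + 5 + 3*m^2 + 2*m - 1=3*m^2 - m - 2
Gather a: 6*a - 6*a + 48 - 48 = 0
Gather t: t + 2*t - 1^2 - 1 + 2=3*t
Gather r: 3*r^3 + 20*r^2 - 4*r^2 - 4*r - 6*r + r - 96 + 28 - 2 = 3*r^3 + 16*r^2 - 9*r - 70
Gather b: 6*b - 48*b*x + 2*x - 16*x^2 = b*(6 - 48*x) - 16*x^2 + 2*x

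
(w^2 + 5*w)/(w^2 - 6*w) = (w + 5)/(w - 6)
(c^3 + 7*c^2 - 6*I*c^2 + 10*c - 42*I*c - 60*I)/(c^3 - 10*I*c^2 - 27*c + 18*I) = (c^2 + 7*c + 10)/(c^2 - 4*I*c - 3)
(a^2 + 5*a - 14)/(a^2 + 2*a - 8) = (a + 7)/(a + 4)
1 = 1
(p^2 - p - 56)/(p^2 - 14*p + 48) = (p + 7)/(p - 6)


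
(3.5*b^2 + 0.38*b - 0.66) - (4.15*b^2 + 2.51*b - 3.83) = -0.65*b^2 - 2.13*b + 3.17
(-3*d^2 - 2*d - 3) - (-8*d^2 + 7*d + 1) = 5*d^2 - 9*d - 4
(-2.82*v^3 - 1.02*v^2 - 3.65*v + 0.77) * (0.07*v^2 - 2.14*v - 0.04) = -0.1974*v^5 + 5.9634*v^4 + 2.0401*v^3 + 7.9057*v^2 - 1.5018*v - 0.0308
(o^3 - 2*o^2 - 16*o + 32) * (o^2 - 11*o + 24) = o^5 - 13*o^4 + 30*o^3 + 160*o^2 - 736*o + 768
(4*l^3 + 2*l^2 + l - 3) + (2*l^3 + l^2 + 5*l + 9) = 6*l^3 + 3*l^2 + 6*l + 6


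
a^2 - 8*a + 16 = (a - 4)^2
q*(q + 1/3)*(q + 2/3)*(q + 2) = q^4 + 3*q^3 + 20*q^2/9 + 4*q/9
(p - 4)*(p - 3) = p^2 - 7*p + 12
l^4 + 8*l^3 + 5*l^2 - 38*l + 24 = (l - 1)^2*(l + 4)*(l + 6)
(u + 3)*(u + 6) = u^2 + 9*u + 18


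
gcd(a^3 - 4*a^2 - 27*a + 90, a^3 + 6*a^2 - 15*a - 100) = a + 5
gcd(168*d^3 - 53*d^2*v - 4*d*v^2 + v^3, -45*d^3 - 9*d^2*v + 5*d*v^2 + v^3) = -3*d + v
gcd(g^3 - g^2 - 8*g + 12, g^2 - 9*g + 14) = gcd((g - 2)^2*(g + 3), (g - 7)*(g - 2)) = g - 2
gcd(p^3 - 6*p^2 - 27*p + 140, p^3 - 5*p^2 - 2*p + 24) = p - 4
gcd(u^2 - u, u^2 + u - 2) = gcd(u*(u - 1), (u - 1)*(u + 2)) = u - 1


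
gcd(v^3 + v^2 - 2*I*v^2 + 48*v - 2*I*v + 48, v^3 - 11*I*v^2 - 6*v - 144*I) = v - 8*I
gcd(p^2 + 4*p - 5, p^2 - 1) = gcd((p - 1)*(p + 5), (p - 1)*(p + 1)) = p - 1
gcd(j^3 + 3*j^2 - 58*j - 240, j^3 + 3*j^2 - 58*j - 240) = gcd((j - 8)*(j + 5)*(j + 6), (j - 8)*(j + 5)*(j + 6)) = j^3 + 3*j^2 - 58*j - 240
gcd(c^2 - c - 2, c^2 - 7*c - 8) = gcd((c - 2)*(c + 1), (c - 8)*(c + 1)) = c + 1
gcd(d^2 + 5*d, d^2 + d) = d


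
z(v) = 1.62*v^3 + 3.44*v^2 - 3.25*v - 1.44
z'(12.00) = 779.15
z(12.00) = 3254.28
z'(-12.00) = 614.03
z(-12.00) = -2266.44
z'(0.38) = 0.07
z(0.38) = -2.09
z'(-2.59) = 11.53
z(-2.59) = 1.91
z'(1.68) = 22.03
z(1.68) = 10.49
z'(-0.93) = -5.44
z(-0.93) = 3.25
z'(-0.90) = -5.51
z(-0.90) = 3.09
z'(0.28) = -0.94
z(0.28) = -2.04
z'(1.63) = 20.88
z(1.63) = 9.42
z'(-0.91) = -5.49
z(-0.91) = 3.15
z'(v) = 4.86*v^2 + 6.88*v - 3.25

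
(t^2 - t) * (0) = 0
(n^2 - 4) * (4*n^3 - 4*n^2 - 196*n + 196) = 4*n^5 - 4*n^4 - 212*n^3 + 212*n^2 + 784*n - 784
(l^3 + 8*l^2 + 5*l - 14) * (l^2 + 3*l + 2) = l^5 + 11*l^4 + 31*l^3 + 17*l^2 - 32*l - 28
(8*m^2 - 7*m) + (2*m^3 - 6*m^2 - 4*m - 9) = 2*m^3 + 2*m^2 - 11*m - 9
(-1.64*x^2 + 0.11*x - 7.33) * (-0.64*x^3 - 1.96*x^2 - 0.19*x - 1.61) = 1.0496*x^5 + 3.144*x^4 + 4.7872*x^3 + 16.9863*x^2 + 1.2156*x + 11.8013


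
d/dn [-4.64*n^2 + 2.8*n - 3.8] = 2.8 - 9.28*n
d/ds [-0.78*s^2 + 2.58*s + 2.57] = 2.58 - 1.56*s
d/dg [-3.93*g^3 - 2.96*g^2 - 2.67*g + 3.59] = -11.79*g^2 - 5.92*g - 2.67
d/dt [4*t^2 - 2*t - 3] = 8*t - 2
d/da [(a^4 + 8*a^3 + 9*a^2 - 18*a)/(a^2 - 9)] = 2*(a^3 - 2*a^2 - 15*a + 9)/(a^2 - 6*a + 9)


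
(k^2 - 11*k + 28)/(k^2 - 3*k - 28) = (k - 4)/(k + 4)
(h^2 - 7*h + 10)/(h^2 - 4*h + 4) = (h - 5)/(h - 2)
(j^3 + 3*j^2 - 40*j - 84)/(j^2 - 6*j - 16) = (j^2 + j - 42)/(j - 8)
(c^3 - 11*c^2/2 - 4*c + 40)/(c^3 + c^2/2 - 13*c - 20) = (c - 4)/(c + 2)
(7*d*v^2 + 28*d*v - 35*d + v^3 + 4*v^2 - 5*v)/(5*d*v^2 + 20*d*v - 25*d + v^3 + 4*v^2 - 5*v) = (7*d + v)/(5*d + v)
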